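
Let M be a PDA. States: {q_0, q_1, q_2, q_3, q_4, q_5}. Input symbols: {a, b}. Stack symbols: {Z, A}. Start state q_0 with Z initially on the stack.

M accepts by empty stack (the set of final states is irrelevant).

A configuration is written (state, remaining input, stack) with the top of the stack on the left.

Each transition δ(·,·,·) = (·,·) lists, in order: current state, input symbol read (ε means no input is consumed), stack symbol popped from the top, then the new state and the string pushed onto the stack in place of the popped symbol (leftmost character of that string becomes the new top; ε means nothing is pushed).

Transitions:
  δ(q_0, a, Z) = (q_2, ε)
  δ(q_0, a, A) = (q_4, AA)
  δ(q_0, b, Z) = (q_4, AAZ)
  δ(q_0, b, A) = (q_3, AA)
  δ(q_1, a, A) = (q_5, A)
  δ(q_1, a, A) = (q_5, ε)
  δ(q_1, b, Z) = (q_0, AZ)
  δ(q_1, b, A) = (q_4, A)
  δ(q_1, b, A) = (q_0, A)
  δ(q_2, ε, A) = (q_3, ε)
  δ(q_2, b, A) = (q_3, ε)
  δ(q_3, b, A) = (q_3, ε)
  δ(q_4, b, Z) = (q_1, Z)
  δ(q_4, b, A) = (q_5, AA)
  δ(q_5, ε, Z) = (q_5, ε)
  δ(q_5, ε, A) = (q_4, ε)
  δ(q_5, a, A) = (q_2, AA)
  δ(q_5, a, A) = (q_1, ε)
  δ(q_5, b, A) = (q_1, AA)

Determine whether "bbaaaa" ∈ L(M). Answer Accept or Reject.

One accepting computation: (q_0, bbaaaa, Z) ⊢ (q_4, baaaa, AAZ) ⊢ (q_5, aaaa, AAAZ) ⊢ (q_1, aaa, AAZ) ⊢ (q_5, aa, AAZ) ⊢ (q_1, a, AZ) ⊢ (q_5, ε, Z) ⊢ (q_5, ε, ε)
All input consumed and the stack is empty.

Accept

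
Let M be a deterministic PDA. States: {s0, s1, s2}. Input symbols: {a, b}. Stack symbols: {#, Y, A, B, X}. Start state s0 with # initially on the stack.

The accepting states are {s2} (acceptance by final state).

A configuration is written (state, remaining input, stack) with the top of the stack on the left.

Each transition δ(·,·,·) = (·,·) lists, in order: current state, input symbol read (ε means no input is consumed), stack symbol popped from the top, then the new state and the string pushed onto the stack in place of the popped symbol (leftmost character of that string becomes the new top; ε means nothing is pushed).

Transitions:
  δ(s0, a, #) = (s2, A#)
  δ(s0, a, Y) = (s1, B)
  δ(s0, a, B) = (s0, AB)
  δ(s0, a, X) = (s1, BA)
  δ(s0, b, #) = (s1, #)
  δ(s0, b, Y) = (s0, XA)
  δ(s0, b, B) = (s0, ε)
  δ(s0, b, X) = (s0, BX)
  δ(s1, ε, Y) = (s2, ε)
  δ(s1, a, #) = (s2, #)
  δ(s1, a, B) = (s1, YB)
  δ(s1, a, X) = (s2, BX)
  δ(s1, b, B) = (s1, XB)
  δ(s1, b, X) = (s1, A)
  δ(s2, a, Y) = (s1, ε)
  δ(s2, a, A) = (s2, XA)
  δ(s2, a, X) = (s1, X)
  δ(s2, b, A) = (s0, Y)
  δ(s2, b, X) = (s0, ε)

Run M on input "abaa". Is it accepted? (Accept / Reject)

(s0, abaa, #)
  read a, top #: go to s2, push A# → (s2, baa, A#)
  read b, top A: go to s0, push Y → (s0, aa, Y#)
  read a, top Y: go to s1, push B → (s1, a, B#)
  read a, top B: go to s1, push YB → (s1, ε, YB#)
  ε-move, top Y: go to s2, push ε → (s2, ε, B#)
All input consumed; state s2 ∈ F.

Accept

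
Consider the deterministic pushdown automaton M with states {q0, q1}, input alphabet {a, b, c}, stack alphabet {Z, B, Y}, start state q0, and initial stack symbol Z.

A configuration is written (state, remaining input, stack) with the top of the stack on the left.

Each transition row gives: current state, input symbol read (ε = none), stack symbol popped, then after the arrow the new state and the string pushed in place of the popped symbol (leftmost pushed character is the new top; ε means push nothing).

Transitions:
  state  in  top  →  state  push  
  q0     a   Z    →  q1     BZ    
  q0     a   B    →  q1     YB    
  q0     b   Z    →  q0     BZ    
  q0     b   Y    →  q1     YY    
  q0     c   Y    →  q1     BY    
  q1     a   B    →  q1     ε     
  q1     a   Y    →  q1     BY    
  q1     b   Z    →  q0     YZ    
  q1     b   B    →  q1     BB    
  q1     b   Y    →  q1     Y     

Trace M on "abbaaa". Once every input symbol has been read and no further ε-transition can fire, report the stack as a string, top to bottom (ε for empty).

Z

(q0, abbaaa, Z) ⊢ (q1, bbaaa, BZ) ⊢ (q1, baaa, BBZ) ⊢ (q1, aaa, BBBZ) ⊢ (q1, aa, BBZ) ⊢ (q1, a, BZ) ⊢ (q1, ε, Z)
All input consumed in state q1 with stack Z.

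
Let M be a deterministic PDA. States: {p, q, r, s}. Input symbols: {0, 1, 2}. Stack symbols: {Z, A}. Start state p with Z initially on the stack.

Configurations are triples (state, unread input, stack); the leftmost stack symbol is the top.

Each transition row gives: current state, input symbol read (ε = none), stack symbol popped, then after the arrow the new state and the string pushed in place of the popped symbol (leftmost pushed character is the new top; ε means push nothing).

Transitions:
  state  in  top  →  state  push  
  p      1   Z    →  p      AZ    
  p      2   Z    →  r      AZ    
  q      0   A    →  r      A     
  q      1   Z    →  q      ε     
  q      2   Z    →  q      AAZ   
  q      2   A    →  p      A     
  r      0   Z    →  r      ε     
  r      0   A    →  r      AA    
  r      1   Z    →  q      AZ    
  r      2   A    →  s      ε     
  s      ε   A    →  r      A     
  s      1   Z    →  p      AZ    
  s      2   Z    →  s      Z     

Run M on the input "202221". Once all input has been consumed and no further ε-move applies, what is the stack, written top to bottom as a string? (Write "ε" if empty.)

AZ

(p, 202221, Z)
  read 2, top Z: go to r, push AZ → (r, 02221, AZ)
  read 0, top A: go to r, push AA → (r, 2221, AAZ)
  read 2, top A: go to s, push ε → (s, 221, AZ)
  ε-move, top A: go to r, push A → (r, 221, AZ)
  read 2, top A: go to s, push ε → (s, 21, Z)
  read 2, top Z: go to s, push Z → (s, 1, Z)
  read 1, top Z: go to p, push AZ → (p, ε, AZ)
All input consumed in state p with stack AZ.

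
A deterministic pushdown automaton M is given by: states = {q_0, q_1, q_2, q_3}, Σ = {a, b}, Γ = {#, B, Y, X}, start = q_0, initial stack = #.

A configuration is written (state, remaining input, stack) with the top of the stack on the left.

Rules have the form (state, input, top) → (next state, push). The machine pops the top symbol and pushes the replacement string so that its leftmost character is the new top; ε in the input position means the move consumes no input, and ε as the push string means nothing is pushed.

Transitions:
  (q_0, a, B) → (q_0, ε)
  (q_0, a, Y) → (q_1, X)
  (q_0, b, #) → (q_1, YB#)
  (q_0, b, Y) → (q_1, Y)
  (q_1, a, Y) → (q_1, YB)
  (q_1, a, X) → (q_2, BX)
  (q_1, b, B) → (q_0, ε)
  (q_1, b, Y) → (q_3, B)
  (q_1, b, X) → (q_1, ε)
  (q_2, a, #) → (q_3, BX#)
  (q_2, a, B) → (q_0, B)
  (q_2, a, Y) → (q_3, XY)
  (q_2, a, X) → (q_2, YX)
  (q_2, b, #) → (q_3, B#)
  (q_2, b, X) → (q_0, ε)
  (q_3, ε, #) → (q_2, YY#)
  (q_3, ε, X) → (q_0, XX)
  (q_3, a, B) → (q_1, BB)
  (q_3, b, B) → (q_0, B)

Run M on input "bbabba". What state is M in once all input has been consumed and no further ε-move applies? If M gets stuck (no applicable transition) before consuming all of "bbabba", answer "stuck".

(q_0, bbabba, #)
  read b, top #: go to q_1, push YB# → (q_1, babba, YB#)
  read b, top Y: go to q_3, push B → (q_3, abba, BB#)
  read a, top B: go to q_1, push BB → (q_1, bba, BBB#)
  read b, top B: go to q_0, push ε → (q_0, ba, BB#)
No transition for (q_0, b, top B); M blocks with input ba remaining.

stuck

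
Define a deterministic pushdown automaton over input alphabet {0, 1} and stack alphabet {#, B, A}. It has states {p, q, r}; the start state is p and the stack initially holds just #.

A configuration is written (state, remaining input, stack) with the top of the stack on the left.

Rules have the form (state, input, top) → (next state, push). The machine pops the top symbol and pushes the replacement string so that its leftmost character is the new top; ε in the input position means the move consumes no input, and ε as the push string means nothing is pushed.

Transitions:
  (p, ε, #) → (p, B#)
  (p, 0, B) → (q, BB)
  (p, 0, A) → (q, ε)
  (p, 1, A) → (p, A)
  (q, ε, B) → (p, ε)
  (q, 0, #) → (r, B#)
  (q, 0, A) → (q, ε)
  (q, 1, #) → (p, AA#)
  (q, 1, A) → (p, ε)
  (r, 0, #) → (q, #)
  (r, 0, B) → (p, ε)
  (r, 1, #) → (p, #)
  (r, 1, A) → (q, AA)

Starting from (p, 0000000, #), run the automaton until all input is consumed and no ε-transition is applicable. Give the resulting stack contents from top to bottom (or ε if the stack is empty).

B#

(p, 0000000, #)
  ε-move, top #: go to p, push B# → (p, 0000000, B#)
  read 0, top B: go to q, push BB → (q, 000000, BB#)
  ε-move, top B: go to p, push ε → (p, 000000, B#)
  read 0, top B: go to q, push BB → (q, 00000, BB#)
  ε-move, top B: go to p, push ε → (p, 00000, B#)
  read 0, top B: go to q, push BB → (q, 0000, BB#)
  ε-move, top B: go to p, push ε → (p, 0000, B#)
  read 0, top B: go to q, push BB → (q, 000, BB#)
  ε-move, top B: go to p, push ε → (p, 000, B#)
  read 0, top B: go to q, push BB → (q, 00, BB#)
  ε-move, top B: go to p, push ε → (p, 00, B#)
  read 0, top B: go to q, push BB → (q, 0, BB#)
  ε-move, top B: go to p, push ε → (p, 0, B#)
  read 0, top B: go to q, push BB → (q, ε, BB#)
  ε-move, top B: go to p, push ε → (p, ε, B#)
All input consumed in state p with stack B#.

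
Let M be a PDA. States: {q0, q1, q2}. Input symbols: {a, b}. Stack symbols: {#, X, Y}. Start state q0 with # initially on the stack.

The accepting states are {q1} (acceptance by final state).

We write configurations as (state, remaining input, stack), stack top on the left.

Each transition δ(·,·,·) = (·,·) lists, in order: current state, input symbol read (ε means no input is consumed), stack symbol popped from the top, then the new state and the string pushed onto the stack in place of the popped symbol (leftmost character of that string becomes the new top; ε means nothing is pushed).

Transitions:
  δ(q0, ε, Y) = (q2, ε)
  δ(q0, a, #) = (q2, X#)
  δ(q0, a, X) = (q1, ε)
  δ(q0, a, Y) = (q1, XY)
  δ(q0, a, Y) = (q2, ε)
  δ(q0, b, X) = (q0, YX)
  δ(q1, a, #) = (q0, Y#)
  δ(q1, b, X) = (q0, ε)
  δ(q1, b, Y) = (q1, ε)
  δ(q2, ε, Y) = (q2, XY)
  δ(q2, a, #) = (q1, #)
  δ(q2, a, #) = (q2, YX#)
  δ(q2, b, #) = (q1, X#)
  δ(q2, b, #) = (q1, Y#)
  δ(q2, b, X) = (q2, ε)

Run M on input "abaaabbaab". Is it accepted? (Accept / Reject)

Accept

One accepting computation: (q0, abaaabbaab, #) ⊢ (q2, baaabbaab, X#) ⊢ (q2, aaabbaab, #) ⊢ (q1, aabbaab, #) ⊢ (q0, abbaab, Y#) ⊢ (q2, bbaab, #) ⊢ (q1, baab, Y#) ⊢ (q1, aab, #) ⊢ (q0, ab, Y#) ⊢ (q2, b, #) ⊢ (q1, ε, X#)
All input consumed and state q1 ∈ F.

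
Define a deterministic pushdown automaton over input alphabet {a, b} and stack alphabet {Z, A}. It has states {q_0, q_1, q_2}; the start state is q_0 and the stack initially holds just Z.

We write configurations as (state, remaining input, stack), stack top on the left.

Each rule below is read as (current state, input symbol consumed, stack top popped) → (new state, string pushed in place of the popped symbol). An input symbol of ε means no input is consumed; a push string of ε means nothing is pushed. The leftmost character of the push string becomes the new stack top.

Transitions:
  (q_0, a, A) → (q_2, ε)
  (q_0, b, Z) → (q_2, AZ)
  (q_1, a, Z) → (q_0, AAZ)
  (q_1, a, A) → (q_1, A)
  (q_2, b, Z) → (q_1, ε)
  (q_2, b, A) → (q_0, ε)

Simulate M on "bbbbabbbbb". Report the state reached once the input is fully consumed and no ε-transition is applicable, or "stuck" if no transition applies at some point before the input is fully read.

(q_0, bbbbabbbbb, Z)
  read b, top Z: go to q_2, push AZ → (q_2, bbbabbbbb, AZ)
  read b, top A: go to q_0, push ε → (q_0, bbabbbbb, Z)
  read b, top Z: go to q_2, push AZ → (q_2, babbbbb, AZ)
  read b, top A: go to q_0, push ε → (q_0, abbbbb, Z)
No transition for (q_0, a, top Z); M blocks with input abbbbb remaining.

stuck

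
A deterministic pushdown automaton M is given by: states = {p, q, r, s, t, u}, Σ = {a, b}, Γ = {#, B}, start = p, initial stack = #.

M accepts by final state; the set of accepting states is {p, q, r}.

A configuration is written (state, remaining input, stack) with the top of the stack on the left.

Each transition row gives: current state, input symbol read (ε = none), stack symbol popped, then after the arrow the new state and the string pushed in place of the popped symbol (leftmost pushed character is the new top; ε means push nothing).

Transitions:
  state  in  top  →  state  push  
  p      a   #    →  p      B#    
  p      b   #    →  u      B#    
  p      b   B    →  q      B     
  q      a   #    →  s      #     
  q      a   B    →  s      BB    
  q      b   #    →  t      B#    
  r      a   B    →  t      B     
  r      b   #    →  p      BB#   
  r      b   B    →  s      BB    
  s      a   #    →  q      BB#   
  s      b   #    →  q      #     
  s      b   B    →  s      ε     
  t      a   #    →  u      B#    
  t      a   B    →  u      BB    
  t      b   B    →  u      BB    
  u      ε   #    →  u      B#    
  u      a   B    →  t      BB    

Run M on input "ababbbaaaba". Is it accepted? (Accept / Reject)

Reject

(p, ababbbaaaba, #)
  read a, top #: go to p, push B# → (p, babbbaaaba, B#)
  read b, top B: go to q, push B → (q, abbbaaaba, B#)
  read a, top B: go to s, push BB → (s, bbbaaaba, BB#)
  read b, top B: go to s, push ε → (s, bbaaaba, B#)
  read b, top B: go to s, push ε → (s, baaaba, #)
  read b, top #: go to q, push # → (q, aaaba, #)
  read a, top #: go to s, push # → (s, aaba, #)
  read a, top #: go to q, push BB# → (q, aba, BB#)
  read a, top B: go to s, push BB → (s, ba, BBB#)
  read b, top B: go to s, push ε → (s, a, BB#)
No transition applies at (s, a, BB#); input not fully consumed.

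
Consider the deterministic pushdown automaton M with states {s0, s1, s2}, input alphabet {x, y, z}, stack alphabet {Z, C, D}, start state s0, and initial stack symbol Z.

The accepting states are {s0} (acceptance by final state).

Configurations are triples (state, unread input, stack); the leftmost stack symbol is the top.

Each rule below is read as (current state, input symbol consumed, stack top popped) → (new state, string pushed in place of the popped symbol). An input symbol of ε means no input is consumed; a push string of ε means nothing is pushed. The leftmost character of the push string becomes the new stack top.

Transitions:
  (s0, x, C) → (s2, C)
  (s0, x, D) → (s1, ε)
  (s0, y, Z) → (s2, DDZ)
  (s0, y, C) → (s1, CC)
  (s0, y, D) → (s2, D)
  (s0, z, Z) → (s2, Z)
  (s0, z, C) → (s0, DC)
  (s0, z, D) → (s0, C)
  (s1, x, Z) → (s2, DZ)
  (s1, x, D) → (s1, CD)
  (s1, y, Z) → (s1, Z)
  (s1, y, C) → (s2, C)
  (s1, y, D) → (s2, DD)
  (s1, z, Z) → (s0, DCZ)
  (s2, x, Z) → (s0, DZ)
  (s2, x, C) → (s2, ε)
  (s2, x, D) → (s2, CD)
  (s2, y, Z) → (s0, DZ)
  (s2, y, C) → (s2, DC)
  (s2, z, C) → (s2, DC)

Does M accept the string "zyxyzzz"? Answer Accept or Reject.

(s0, zyxyzzz, Z)
  read z, top Z: go to s2, push Z → (s2, yxyzzz, Z)
  read y, top Z: go to s0, push DZ → (s0, xyzzz, DZ)
  read x, top D: go to s1, push ε → (s1, yzzz, Z)
  read y, top Z: go to s1, push Z → (s1, zzz, Z)
  read z, top Z: go to s0, push DCZ → (s0, zz, DCZ)
  read z, top D: go to s0, push C → (s0, z, CCZ)
  read z, top C: go to s0, push DC → (s0, ε, DCCZ)
All input consumed; state s0 ∈ F.

Accept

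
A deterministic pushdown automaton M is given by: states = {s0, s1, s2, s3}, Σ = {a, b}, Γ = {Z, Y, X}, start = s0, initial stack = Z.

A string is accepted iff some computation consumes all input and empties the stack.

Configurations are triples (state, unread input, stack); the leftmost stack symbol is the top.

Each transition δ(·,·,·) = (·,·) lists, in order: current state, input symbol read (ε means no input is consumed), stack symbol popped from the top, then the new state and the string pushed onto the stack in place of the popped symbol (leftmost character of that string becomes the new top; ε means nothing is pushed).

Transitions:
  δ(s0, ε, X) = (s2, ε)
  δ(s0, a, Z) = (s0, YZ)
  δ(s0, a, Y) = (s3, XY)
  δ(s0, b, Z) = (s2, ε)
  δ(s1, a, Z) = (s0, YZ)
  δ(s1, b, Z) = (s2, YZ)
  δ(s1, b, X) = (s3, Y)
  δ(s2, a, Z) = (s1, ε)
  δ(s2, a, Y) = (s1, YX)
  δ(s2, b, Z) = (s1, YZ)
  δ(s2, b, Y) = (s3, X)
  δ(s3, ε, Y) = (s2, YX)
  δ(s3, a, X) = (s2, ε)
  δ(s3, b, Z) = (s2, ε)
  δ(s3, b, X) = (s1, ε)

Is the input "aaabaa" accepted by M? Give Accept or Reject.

Accept

(s0, aaabaa, Z) ⊢ (s0, aabaa, YZ) ⊢ (s3, abaa, XYZ) ⊢ (s2, baa, YZ) ⊢ (s3, aa, XZ) ⊢ (s2, a, Z) ⊢ (s1, ε, ε)
All input consumed and the stack is empty.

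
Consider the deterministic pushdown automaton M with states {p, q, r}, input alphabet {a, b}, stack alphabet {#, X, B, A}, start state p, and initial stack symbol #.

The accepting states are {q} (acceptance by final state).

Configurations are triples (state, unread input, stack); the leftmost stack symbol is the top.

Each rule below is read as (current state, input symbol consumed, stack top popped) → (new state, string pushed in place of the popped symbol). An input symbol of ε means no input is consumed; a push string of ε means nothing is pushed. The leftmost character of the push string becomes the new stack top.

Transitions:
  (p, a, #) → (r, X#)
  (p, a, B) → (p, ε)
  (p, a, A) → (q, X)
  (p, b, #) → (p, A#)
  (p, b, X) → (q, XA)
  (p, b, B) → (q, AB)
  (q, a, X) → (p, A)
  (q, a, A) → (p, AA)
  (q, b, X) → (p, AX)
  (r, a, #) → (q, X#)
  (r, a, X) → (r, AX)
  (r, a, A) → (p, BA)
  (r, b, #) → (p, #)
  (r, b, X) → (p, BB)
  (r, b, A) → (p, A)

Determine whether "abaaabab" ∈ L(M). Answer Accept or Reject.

(p, abaaabab, #) ⊢ (r, baaabab, X#) ⊢ (p, aaabab, BB#) ⊢ (p, aabab, B#) ⊢ (p, abab, #) ⊢ (r, bab, X#) ⊢ (p, ab, BB#) ⊢ (p, b, B#) ⊢ (q, ε, AB#)
All input consumed; state q ∈ F.

Accept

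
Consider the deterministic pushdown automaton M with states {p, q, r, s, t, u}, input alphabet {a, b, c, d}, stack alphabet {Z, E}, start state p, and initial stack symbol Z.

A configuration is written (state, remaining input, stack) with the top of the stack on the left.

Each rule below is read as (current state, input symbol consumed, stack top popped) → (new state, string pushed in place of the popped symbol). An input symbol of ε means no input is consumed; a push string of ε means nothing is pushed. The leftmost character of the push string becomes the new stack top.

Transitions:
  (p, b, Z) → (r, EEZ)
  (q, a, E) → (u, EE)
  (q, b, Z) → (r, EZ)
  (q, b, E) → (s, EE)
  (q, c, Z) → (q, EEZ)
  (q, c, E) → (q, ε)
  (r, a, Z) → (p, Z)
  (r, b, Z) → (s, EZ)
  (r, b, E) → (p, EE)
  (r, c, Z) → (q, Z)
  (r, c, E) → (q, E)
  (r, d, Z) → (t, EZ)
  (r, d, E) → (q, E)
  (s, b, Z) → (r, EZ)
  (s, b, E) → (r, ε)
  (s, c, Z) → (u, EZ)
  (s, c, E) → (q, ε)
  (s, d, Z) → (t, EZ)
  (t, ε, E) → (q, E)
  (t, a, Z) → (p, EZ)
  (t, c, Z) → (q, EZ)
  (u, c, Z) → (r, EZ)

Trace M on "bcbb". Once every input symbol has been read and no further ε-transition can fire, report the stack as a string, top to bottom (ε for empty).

EEZ

(p, bcbb, Z)
  read b, top Z: go to r, push EEZ → (r, cbb, EEZ)
  read c, top E: go to q, push E → (q, bb, EEZ)
  read b, top E: go to s, push EE → (s, b, EEEZ)
  read b, top E: go to r, push ε → (r, ε, EEZ)
All input consumed in state r with stack EEZ.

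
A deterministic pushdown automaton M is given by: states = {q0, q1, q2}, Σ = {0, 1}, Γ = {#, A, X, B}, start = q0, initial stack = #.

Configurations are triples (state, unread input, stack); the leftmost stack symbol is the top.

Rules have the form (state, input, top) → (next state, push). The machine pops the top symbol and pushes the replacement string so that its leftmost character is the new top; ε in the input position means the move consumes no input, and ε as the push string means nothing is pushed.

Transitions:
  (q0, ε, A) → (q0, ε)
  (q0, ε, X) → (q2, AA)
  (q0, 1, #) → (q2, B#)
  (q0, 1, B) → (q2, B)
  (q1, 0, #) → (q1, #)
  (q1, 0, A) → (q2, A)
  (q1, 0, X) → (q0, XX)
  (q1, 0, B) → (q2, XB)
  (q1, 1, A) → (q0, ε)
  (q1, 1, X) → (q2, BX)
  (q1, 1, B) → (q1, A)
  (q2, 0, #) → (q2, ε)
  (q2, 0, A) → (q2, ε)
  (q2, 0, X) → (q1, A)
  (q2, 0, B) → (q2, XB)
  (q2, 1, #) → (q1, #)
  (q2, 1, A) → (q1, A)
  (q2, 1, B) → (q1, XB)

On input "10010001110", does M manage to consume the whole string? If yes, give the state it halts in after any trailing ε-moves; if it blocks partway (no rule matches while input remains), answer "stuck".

(q0, 10010001110, #)
  read 1, top #: go to q2, push B# → (q2, 0010001110, B#)
  read 0, top B: go to q2, push XB → (q2, 010001110, XB#)
  read 0, top X: go to q1, push A → (q1, 10001110, AB#)
  read 1, top A: go to q0, push ε → (q0, 0001110, B#)
No transition for (q0, 0, top B); M blocks with input 0001110 remaining.

stuck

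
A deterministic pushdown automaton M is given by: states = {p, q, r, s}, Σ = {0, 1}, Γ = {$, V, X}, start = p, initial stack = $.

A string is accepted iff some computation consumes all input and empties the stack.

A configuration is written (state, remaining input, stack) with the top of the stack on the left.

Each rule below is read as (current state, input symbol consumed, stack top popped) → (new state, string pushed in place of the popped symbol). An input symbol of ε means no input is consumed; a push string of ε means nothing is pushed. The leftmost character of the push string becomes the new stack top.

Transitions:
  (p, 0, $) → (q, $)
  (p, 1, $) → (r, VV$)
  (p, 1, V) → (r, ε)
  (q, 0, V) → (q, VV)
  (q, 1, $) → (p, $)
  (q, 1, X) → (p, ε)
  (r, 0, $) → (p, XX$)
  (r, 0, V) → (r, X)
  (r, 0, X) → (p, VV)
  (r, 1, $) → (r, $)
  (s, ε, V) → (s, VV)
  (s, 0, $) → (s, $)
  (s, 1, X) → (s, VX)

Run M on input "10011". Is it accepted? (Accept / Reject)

Reject

(p, 10011, $)
  read 1, top $: go to r, push VV$ → (r, 0011, VV$)
  read 0, top V: go to r, push X → (r, 011, XV$)
  read 0, top X: go to p, push VV → (p, 11, VVV$)
  read 1, top V: go to r, push ε → (r, 1, VV$)
No transition applies at (r, 1, VV$); input not fully consumed.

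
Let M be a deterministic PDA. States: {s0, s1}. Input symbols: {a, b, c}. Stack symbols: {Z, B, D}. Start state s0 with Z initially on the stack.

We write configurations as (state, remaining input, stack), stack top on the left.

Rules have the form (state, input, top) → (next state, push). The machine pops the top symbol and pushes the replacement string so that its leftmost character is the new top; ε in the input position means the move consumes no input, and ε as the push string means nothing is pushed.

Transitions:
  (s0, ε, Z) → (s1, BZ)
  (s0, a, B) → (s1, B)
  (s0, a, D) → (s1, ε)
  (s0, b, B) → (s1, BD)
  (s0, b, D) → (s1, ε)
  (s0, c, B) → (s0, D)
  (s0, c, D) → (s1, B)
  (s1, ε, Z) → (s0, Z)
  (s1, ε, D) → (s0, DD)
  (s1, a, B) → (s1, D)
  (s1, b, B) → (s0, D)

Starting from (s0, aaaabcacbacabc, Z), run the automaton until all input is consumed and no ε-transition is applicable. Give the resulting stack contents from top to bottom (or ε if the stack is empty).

BDDDZ

(s0, aaaabcacbacabc, Z)
  ε-move, top Z: go to s1, push BZ → (s1, aaaabcacbacabc, BZ)
  read a, top B: go to s1, push D → (s1, aaabcacbacabc, DZ)
  ε-move, top D: go to s0, push DD → (s0, aaabcacbacabc, DDZ)
  read a, top D: go to s1, push ε → (s1, aabcacbacabc, DZ)
  ε-move, top D: go to s0, push DD → (s0, aabcacbacabc, DDZ)
  read a, top D: go to s1, push ε → (s1, abcacbacabc, DZ)
  ε-move, top D: go to s0, push DD → (s0, abcacbacabc, DDZ)
  read a, top D: go to s1, push ε → (s1, bcacbacabc, DZ)
  ε-move, top D: go to s0, push DD → (s0, bcacbacabc, DDZ)
  read b, top D: go to s1, push ε → (s1, cacbacabc, DZ)
  ε-move, top D: go to s0, push DD → (s0, cacbacabc, DDZ)
  read c, top D: go to s1, push B → (s1, acbacabc, BDZ)
  read a, top B: go to s1, push D → (s1, cbacabc, DDZ)
  ε-move, top D: go to s0, push DD → (s0, cbacabc, DDDZ)
  read c, top D: go to s1, push B → (s1, bacabc, BDDZ)
  read b, top B: go to s0, push D → (s0, acabc, DDDZ)
  read a, top D: go to s1, push ε → (s1, cabc, DDZ)
  ε-move, top D: go to s0, push DD → (s0, cabc, DDDZ)
  read c, top D: go to s1, push B → (s1, abc, BDDZ)
  read a, top B: go to s1, push D → (s1, bc, DDDZ)
  ε-move, top D: go to s0, push DD → (s0, bc, DDDDZ)
  read b, top D: go to s1, push ε → (s1, c, DDDZ)
  ε-move, top D: go to s0, push DD → (s0, c, DDDDZ)
  read c, top D: go to s1, push B → (s1, ε, BDDDZ)
All input consumed in state s1 with stack BDDDZ.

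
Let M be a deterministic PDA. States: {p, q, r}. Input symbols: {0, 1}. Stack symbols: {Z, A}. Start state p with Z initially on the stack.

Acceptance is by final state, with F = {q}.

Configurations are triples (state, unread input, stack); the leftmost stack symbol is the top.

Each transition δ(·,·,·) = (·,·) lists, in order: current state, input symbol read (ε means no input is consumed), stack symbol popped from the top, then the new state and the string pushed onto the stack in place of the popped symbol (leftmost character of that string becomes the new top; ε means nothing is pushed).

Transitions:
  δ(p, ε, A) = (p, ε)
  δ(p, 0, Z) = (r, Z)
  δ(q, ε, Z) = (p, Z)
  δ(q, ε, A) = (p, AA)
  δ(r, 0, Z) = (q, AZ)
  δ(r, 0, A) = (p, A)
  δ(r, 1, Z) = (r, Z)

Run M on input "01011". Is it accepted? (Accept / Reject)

(p, 01011, Z)
  read 0, top Z: go to r, push Z → (r, 1011, Z)
  read 1, top Z: go to r, push Z → (r, 011, Z)
  read 0, top Z: go to q, push AZ → (q, 11, AZ)
  ε-move, top A: go to p, push AA → (p, 11, AAZ)
  ε-move, top A: go to p, push ε → (p, 11, AZ)
  ε-move, top A: go to p, push ε → (p, 11, Z)
No transition applies at (p, 11, Z); input not fully consumed.

Reject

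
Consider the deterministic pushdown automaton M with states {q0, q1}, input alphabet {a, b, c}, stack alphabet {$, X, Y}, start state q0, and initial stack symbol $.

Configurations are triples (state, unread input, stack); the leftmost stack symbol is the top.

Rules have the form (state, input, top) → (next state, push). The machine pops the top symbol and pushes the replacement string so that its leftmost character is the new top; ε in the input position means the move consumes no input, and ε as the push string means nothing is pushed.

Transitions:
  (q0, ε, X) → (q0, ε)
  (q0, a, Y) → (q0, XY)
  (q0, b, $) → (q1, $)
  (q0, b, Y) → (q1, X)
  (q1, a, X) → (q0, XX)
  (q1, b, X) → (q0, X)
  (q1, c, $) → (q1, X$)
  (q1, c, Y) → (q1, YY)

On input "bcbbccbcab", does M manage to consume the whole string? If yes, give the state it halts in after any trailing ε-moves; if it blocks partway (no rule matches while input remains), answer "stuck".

(q0, bcbbccbcab, $) ⊢ (q1, cbbccbcab, $) ⊢ (q1, bbccbcab, X$) ⊢ (q0, bccbcab, X$) ⊢ (q0, bccbcab, $) ⊢ (q1, ccbcab, $) ⊢ (q1, cbcab, X$)
No transition for (q1, c, top X); M blocks with input cbcab remaining.

stuck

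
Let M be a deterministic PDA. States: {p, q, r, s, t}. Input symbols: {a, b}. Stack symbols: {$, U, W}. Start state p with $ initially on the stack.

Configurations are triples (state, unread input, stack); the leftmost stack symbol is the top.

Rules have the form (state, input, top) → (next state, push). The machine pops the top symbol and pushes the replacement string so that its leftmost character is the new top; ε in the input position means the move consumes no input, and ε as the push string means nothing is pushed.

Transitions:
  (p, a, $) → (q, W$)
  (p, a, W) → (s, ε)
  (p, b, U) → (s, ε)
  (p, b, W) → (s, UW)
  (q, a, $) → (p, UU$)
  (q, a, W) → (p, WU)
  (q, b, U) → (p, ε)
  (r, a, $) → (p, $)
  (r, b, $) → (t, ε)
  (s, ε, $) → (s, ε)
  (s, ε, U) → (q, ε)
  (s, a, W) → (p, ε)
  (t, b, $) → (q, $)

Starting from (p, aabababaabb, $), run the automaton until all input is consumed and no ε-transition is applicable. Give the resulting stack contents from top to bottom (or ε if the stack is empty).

(p, aabababaabb, $) ⊢ (q, abababaabb, W$) ⊢ (p, bababaabb, WU$) ⊢ (s, ababaabb, UWU$) ⊢ (q, ababaabb, WU$) ⊢ (p, babaabb, WUU$) ⊢ (s, abaabb, UWUU$) ⊢ (q, abaabb, WUU$) ⊢ (p, baabb, WUUU$) ⊢ (s, aabb, UWUUU$) ⊢ (q, aabb, WUUU$) ⊢ (p, abb, WUUUU$) ⊢ (s, bb, UUUU$) ⊢ (q, bb, UUU$) ⊢ (p, b, UU$) ⊢ (s, ε, U$) ⊢ (q, ε, $)
All input consumed in state q with stack $.

$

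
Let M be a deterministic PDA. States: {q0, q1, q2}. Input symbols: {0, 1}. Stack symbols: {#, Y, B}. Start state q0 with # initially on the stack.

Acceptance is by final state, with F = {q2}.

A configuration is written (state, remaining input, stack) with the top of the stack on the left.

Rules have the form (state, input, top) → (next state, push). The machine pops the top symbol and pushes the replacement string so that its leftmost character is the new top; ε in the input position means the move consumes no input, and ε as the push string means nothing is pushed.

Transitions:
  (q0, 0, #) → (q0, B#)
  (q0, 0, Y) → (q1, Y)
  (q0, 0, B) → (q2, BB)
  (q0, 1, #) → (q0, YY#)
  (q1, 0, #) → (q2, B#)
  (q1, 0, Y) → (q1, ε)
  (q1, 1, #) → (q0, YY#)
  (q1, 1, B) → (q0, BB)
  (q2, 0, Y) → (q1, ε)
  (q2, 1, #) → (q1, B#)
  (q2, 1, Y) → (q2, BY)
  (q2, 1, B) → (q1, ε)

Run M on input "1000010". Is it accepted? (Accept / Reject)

(q0, 1000010, #) ⊢ (q0, 000010, YY#) ⊢ (q1, 00010, YY#) ⊢ (q1, 0010, Y#) ⊢ (q1, 010, #) ⊢ (q2, 10, B#) ⊢ (q1, 0, #) ⊢ (q2, ε, B#)
All input consumed; state q2 ∈ F.

Accept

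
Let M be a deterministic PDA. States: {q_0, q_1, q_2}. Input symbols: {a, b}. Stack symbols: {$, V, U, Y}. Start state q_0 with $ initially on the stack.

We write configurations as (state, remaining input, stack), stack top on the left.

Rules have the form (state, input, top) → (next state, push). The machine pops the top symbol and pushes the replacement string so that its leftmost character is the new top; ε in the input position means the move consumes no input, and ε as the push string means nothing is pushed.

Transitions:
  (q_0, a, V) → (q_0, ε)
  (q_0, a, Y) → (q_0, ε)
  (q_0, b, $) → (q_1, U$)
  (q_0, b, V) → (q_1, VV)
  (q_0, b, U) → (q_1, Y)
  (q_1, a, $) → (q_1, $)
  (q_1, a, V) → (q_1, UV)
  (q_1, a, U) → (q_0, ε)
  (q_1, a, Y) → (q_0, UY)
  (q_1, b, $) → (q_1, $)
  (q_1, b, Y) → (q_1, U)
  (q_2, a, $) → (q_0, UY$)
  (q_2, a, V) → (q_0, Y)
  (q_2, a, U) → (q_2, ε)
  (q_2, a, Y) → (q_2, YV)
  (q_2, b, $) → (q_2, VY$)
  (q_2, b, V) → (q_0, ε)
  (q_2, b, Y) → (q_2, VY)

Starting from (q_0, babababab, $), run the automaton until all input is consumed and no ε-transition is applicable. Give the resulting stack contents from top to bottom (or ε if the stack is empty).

U$

(q_0, babababab, $) ⊢ (q_1, abababab, U$) ⊢ (q_0, bababab, $) ⊢ (q_1, ababab, U$) ⊢ (q_0, babab, $) ⊢ (q_1, abab, U$) ⊢ (q_0, bab, $) ⊢ (q_1, ab, U$) ⊢ (q_0, b, $) ⊢ (q_1, ε, U$)
All input consumed in state q_1 with stack U$.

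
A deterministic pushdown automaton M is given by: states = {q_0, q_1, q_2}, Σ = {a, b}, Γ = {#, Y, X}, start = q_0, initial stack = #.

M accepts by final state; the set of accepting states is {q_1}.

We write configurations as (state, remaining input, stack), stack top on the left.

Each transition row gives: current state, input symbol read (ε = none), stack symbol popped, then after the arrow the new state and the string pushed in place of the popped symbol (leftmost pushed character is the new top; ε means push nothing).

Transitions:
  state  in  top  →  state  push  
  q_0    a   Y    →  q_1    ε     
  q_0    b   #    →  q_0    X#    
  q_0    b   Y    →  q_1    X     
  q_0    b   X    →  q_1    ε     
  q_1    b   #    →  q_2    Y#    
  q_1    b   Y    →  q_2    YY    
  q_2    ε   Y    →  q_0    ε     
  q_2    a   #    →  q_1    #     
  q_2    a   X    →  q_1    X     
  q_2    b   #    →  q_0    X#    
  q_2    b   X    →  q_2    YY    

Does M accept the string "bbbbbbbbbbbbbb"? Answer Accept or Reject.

(q_0, bbbbbbbbbbbbbb, #)
  read b, top #: go to q_0, push X# → (q_0, bbbbbbbbbbbbb, X#)
  read b, top X: go to q_1, push ε → (q_1, bbbbbbbbbbbb, #)
  read b, top #: go to q_2, push Y# → (q_2, bbbbbbbbbbb, Y#)
  ε-move, top Y: go to q_0, push ε → (q_0, bbbbbbbbbbb, #)
  read b, top #: go to q_0, push X# → (q_0, bbbbbbbbbb, X#)
  read b, top X: go to q_1, push ε → (q_1, bbbbbbbbb, #)
  read b, top #: go to q_2, push Y# → (q_2, bbbbbbbb, Y#)
  ε-move, top Y: go to q_0, push ε → (q_0, bbbbbbbb, #)
  read b, top #: go to q_0, push X# → (q_0, bbbbbbb, X#)
  read b, top X: go to q_1, push ε → (q_1, bbbbbb, #)
  read b, top #: go to q_2, push Y# → (q_2, bbbbb, Y#)
  ε-move, top Y: go to q_0, push ε → (q_0, bbbbb, #)
  read b, top #: go to q_0, push X# → (q_0, bbbb, X#)
  read b, top X: go to q_1, push ε → (q_1, bbb, #)
  read b, top #: go to q_2, push Y# → (q_2, bb, Y#)
  ε-move, top Y: go to q_0, push ε → (q_0, bb, #)
  read b, top #: go to q_0, push X# → (q_0, b, X#)
  read b, top X: go to q_1, push ε → (q_1, ε, #)
All input consumed; state q_1 ∈ F.

Accept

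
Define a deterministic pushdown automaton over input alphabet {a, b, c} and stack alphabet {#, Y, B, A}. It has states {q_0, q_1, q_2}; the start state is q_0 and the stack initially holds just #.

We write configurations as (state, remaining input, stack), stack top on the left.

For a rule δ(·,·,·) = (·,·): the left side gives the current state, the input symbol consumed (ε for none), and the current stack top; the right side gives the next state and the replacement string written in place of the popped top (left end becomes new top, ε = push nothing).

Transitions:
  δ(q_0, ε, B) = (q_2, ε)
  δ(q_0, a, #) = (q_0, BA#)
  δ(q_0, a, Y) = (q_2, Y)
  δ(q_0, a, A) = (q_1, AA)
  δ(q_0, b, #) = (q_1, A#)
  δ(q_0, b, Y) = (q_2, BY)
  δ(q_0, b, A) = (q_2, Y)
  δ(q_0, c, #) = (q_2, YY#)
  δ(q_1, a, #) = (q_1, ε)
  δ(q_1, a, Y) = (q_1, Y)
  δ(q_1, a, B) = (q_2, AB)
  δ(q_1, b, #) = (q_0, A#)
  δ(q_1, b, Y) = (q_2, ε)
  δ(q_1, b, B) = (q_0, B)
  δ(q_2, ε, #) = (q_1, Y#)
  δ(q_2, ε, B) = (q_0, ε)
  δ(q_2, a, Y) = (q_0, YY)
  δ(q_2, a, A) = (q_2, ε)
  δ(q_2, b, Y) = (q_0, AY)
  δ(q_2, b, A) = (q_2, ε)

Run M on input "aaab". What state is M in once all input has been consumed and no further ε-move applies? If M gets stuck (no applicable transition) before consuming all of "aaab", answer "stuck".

(q_0, aaab, #) ⊢ (q_0, aab, BA#) ⊢ (q_2, aab, A#) ⊢ (q_2, ab, #) ⊢ (q_1, ab, Y#) ⊢ (q_1, b, Y#) ⊢ (q_2, ε, #) ⊢ (q_1, ε, Y#)
All input consumed; M is in state q_1.

q_1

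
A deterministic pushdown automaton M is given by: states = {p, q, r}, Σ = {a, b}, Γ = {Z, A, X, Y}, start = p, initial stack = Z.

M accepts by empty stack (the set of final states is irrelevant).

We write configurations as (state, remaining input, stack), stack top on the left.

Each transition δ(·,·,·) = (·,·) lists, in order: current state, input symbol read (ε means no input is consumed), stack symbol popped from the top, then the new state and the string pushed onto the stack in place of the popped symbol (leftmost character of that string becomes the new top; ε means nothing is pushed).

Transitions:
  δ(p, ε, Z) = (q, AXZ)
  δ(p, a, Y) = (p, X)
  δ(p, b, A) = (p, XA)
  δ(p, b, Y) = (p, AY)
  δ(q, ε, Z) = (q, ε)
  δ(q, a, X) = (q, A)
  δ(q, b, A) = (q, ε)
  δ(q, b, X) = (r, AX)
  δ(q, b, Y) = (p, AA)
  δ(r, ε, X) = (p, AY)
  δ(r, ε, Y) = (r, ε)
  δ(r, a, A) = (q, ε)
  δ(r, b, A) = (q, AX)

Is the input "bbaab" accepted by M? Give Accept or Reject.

Accept

(p, bbaab, Z)
  ε-move, top Z: go to q, push AXZ → (q, bbaab, AXZ)
  read b, top A: go to q, push ε → (q, baab, XZ)
  read b, top X: go to r, push AX → (r, aab, AXZ)
  read a, top A: go to q, push ε → (q, ab, XZ)
  read a, top X: go to q, push A → (q, b, AZ)
  read b, top A: go to q, push ε → (q, ε, Z)
  ε-move, top Z: go to q, push ε → (q, ε, ε)
All input consumed and the stack is empty.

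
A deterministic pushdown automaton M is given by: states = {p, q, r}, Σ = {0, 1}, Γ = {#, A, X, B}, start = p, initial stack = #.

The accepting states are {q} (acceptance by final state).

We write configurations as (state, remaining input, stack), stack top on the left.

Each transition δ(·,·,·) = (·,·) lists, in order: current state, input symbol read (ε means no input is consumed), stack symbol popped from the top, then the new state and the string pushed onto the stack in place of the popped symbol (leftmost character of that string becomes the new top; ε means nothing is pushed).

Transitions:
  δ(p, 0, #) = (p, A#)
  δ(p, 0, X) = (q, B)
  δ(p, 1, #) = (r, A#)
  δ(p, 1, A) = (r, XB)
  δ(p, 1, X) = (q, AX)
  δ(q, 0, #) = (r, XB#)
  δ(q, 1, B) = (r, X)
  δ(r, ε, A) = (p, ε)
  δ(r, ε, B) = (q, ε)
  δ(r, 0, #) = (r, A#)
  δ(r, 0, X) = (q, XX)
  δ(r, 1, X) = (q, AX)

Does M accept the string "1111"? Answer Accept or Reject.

(p, 1111, #)
  read 1, top #: go to r, push A# → (r, 111, A#)
  ε-move, top A: go to p, push ε → (p, 111, #)
  read 1, top #: go to r, push A# → (r, 11, A#)
  ε-move, top A: go to p, push ε → (p, 11, #)
  read 1, top #: go to r, push A# → (r, 1, A#)
  ε-move, top A: go to p, push ε → (p, 1, #)
  read 1, top #: go to r, push A# → (r, ε, A#)
  ε-move, top A: go to p, push ε → (p, ε, #)
All input consumed; state p ∉ F and no further ε-move applies.

Reject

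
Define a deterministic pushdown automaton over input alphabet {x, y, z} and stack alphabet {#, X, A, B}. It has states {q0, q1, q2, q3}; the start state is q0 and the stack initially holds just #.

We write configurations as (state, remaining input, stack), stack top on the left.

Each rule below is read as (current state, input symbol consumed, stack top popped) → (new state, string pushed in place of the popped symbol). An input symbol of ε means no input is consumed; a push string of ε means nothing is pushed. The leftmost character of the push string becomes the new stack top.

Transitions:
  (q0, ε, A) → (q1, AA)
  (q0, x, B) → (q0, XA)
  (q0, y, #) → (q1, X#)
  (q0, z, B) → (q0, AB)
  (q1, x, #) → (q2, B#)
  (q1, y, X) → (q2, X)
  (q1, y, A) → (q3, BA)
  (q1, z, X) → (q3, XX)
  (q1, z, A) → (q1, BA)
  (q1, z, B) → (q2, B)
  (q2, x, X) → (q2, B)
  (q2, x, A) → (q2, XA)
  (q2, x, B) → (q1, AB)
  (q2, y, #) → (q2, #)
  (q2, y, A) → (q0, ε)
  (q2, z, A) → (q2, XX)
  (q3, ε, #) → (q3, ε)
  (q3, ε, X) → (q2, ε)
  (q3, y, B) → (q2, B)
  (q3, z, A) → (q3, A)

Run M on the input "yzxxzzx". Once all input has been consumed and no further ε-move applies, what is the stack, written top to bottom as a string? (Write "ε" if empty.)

(q0, yzxxzzx, #)
  read y, top #: go to q1, push X# → (q1, zxxzzx, X#)
  read z, top X: go to q3, push XX → (q3, xxzzx, XX#)
  ε-move, top X: go to q2, push ε → (q2, xxzzx, X#)
  read x, top X: go to q2, push B → (q2, xzzx, B#)
  read x, top B: go to q1, push AB → (q1, zzx, AB#)
  read z, top A: go to q1, push BA → (q1, zx, BAB#)
  read z, top B: go to q2, push B → (q2, x, BAB#)
  read x, top B: go to q1, push AB → (q1, ε, ABAB#)
All input consumed in state q1 with stack ABAB#.

ABAB#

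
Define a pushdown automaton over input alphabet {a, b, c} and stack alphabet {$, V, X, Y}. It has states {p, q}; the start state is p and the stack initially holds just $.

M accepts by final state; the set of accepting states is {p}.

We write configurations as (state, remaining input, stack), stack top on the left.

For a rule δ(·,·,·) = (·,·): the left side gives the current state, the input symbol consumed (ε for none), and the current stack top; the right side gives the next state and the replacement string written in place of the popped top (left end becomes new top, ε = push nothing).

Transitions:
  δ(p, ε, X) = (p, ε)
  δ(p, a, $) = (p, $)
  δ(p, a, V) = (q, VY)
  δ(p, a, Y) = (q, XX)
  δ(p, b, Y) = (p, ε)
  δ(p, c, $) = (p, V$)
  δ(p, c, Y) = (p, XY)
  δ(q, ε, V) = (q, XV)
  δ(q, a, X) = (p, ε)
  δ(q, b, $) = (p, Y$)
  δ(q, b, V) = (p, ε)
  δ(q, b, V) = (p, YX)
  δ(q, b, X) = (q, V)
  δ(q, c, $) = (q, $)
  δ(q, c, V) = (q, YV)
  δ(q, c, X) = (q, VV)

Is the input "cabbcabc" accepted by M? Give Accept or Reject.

One accepting computation: (p, cabbcabc, $) ⊢ (p, abbcabc, V$) ⊢ (q, bbcabc, VY$) ⊢ (p, bcabc, Y$) ⊢ (p, cabc, $) ⊢ (p, abc, V$) ⊢ (q, bc, VY$) ⊢ (p, c, Y$) ⊢ (p, ε, XY$)
All input consumed and state p ∈ F.

Accept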